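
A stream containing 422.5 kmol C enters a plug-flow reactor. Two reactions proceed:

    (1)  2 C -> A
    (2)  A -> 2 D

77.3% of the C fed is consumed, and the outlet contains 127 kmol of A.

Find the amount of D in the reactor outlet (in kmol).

72.6 kmol

Conversion of C: C consumed = 2ξ₁ = 0.773 × 422.5 → ξ₁ = 163.3 kmol.
A balance: n_A = 0 + 1ξ₁ − 1ξ₂ = 127 → ξ₂ = (1·163.3 − 127)/1 = 36.3 kmol.
Outlet amounts (n = n₀ + Σ ν·ξ):
  C: 422.5 − 2(163.3) = 95.91
  A: 0 + 1(163.3) − 1(36.3) = 127
  D: 0 + 2(36.3) = 72.59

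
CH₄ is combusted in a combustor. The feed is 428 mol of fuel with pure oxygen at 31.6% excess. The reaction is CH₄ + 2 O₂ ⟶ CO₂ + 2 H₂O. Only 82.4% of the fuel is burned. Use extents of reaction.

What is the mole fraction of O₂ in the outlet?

0.271

Stoichiometric O₂ = 2 × 428 = 856 mol; O₂ fed = 856 × 1.316 = 1126 mol.
Fuel reacted = 0.824 × 428 → ξ = 352.7 mol.
Outlet (n = n₀ + ν ξ):
  CH₄: 428 − 1(352.7) = 75.33
  O₂: 1126 − 2(352.7) = 421.2
  CO₂: 0 + 1(352.7) = 352.7
  H₂O: 0 + 2(352.7) = 705.3
Total out = 1554 mol; y_O₂ = 421.2 / 1554 = 0.2709.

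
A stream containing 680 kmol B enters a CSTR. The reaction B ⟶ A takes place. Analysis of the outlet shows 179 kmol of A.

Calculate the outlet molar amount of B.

501 kmol

For A: n = n₀ + 1ξ → 179 = 0 + 1ξ, giving ξ = 179 kmol.
Outlet amounts (n = n₀ + ν ξ):
  B: 680 − 1(179) = 501
  A: 0 + 1(179) = 179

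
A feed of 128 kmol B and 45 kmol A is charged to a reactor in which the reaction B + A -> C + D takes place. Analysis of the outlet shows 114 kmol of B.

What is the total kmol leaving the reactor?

For B: n = n₀ − 1ξ → 114 = 128 − 1ξ, giving ξ = 14 kmol.
Outlet amounts (n = n₀ + ν ξ):
  B: 128 − 1(14) = 114
  A: 45 − 1(14) = 31
  C: 0 + 1(14) = 14
  D: 0 + 1(14) = 14
Total out = 114 + 31 + 14 + 14 = 173 kmol.

173 kmol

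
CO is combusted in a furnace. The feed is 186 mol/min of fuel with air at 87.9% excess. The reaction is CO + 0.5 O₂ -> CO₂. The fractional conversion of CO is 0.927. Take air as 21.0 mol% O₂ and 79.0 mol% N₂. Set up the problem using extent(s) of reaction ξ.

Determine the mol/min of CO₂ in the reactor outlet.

Stoichiometric O₂ = 0.5 × 186 = 93 mol/min; O₂ fed = 93 × 1.879 = 174.7 mol/min.
N₂ fed = 174.7 × 79/21 = 657.4 mol/min.
Fuel reacted = 0.927 × 186 → ξ = 172.4 mol/min.
Outlet (n = n₀ + ν ξ):
  CO: 186 − 1(172.4) = 13.58
  O₂: 174.7 − 0.5(172.4) = 88.54
  N₂: 657.4 (inert)
  CO₂: 0 + 1(172.4) = 172.4

172 mol/min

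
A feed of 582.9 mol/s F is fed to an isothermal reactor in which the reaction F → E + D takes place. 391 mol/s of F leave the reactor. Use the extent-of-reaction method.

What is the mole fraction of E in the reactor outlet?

For F: n = n₀ − 1ξ → 391 = 582.9 − 1ξ, giving ξ = 191.9 mol/s.
Outlet amounts (n = n₀ + ν ξ):
  F: 582.9 − 1(191.9) = 391
  E: 0 + 1(191.9) = 191.9
  D: 0 + 1(191.9) = 191.9
Total out = 774.8 mol/s; y_E = 191.9 / 774.8 = 0.2477.

0.248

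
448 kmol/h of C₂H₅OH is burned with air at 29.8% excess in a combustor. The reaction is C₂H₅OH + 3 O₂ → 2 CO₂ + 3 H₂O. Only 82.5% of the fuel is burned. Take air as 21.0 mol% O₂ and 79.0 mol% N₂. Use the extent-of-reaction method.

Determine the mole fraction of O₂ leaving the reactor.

Stoichiometric O₂ = 3 × 448 = 1344 kmol/h; O₂ fed = 1344 × 1.298 = 1745 kmol/h.
N₂ fed = 1745 × 79/21 = 6563 kmol/h.
Fuel reacted = 0.825 × 448 → ξ = 369.6 kmol/h.
Outlet (n = n₀ + ν ξ):
  C₂H₅OH: 448 − 1(369.6) = 78.4
  O₂: 1745 − 3(369.6) = 635.7
  N₂: 6563 (inert)
  CO₂: 0 + 2(369.6) = 739.2
  H₂O: 0 + 3(369.6) = 1109
Total out = 9125 kmol/h; y_O₂ = 635.7 / 9125 = 0.06967.

0.0697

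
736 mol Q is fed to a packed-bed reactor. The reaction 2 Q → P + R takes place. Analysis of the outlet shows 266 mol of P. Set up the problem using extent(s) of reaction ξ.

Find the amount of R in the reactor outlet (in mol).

266 mol

For P: n = n₀ + 1ξ → 266 = 0 + 1ξ, giving ξ = 266 mol.
Outlet amounts (n = n₀ + ν ξ):
  Q: 736 − 2(266) = 204
  P: 0 + 1(266) = 266
  R: 0 + 1(266) = 266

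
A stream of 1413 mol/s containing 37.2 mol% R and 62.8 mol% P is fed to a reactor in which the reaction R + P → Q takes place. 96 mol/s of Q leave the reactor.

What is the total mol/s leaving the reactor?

1320 mol/s

For Q: n = n₀ + 1ξ → 96 = 0 + 1ξ, giving ξ = 96 mol/s.
Outlet amounts (n = n₀ + ν ξ):
  R: 525.6 − 1(96) = 429.6
  P: 887.4 − 1(96) = 791.4
  Q: 0 + 1(96) = 96
Total out = 429.6 + 791.4 + 96 = 1317 mol/s.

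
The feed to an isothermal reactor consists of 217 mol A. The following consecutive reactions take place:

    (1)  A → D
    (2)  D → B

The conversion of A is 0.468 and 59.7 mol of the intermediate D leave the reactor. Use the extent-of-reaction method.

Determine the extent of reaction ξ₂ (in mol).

ξ₂ = 41.9 mol

Conversion of A: A consumed = 1ξ₁ = 0.468 × 217 → ξ₁ = 101.6 mol.
D balance: n_D = 0 + 1ξ₁ − 1ξ₂ = 59.7 → ξ₂ = (1·101.6 − 59.7)/1 = 41.86 mol.
Outlet amounts (n = n₀ + Σ ν·ξ):
  A: 217 − 1(101.6) = 115.4
  D: 0 + 1(101.6) − 1(41.86) = 59.7
  B: 0 + 1(41.86) = 41.86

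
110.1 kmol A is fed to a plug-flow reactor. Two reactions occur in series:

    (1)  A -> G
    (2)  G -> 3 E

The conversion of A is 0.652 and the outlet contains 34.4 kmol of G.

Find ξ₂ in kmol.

ξ₂ = 37.4 kmol

Conversion of A: A consumed = 1ξ₁ = 0.652 × 110.1 → ξ₁ = 71.79 kmol.
G balance: n_G = 0 + 1ξ₁ − 1ξ₂ = 34.4 → ξ₂ = (1·71.79 − 34.4)/1 = 37.39 kmol.
Outlet amounts (n = n₀ + Σ ν·ξ):
  A: 110.1 − 1(71.79) = 38.31
  G: 0 + 1(71.79) − 1(37.39) = 34.4
  E: 0 + 3(37.39) = 112.2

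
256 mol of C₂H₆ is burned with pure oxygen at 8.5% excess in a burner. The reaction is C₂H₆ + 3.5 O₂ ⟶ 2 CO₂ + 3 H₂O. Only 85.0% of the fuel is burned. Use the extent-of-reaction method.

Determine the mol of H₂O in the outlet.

653 mol

Stoichiometric O₂ = 3.5 × 256 = 896 mol; O₂ fed = 896 × 1.085 = 972.2 mol.
Fuel reacted = 0.85 × 256 → ξ = 217.6 mol.
Outlet (n = n₀ + ν ξ):
  C₂H₆: 256 − 1(217.6) = 38.4
  O₂: 972.2 − 3.5(217.6) = 210.6
  CO₂: 0 + 2(217.6) = 435.2
  H₂O: 0 + 3(217.6) = 652.8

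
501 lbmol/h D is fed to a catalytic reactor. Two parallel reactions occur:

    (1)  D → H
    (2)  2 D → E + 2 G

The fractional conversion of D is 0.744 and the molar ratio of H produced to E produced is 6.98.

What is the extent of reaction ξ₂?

Conversion of D: D consumed = 0.744 × 501 = 372.7 lbmol/h = 1ξ₁ + 2ξ₂.
Selectivity: 1ξ₁ / (1ξ₂) = 6.98 → ξ₁ = 6.98 ξ₂.
Substitute: (1·6.98 + 2) ξ₂ = 372.7 → ξ₂ = 41.51 lbmol/h, ξ₁ = 289.7 lbmol/h.
Outlet amounts (n = n₀ + Σ ν·ξ):
  D: 501 − 1(289.7) − 2(41.51) = 128.3
  H: 0 + 1(289.7) = 289.7
  E: 0 + 1(41.51) = 41.51
  G: 0 + 2(41.51) = 83.02

ξ₂ = 41.5 lbmol/h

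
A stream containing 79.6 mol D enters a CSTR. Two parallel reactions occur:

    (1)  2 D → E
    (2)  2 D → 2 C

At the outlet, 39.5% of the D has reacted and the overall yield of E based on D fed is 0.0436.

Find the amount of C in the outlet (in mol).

Yield of E: 1ξ₁ / 79.6 = 0.0436 → ξ₁ = 3.471 mol.
Conversion of D: 2ξ₁ + 2ξ₂ = 0.395 × 79.6 = 31.44 → ξ₂ = 12.25 mol.
Outlet amounts (n = n₀ + Σ ν·ξ):
  D: 79.6 − 2(3.471) − 2(12.25) = 48.16
  E: 0 + 1(3.471) = 3.471
  C: 0 + 2(12.25) = 24.5

24.5 mol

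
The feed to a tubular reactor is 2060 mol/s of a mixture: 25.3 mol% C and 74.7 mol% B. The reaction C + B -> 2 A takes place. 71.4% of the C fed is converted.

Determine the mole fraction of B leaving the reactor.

C reacted = 0.714 × 521.2 = 372.1 mol/s; ν_C = −1, so ξ = 372.1/1 = 372.1 mol/s.
Outlet amounts (n = n₀ + ν ξ):
  C: 521.2 − 1(372.1) = 149.1
  B: 1539 − 1(372.1) = 1167
  A: 0 + 2(372.1) = 744.2
Total out = 2060 mol/s; y_B = 1167 / 2060 = 0.5664.

0.566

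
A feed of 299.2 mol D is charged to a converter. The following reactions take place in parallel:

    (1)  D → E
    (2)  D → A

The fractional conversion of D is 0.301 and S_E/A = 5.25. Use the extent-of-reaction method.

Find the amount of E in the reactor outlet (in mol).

75.6 mol

Conversion of D: D consumed = 0.301 × 299.2 = 90.06 mol = 1ξ₁ + 1ξ₂.
Selectivity: 1ξ₁ / (1ξ₂) = 5.25 → ξ₁ = 5.25 ξ₂.
Substitute: (1·5.25 + 1) ξ₂ = 90.06 → ξ₂ = 14.41 mol, ξ₁ = 75.65 mol.
Outlet amounts (n = n₀ + Σ ν·ξ):
  D: 299.2 − 1(75.65) − 1(14.41) = 209.1
  E: 0 + 1(75.65) = 75.65
  A: 0 + 1(14.41) = 14.41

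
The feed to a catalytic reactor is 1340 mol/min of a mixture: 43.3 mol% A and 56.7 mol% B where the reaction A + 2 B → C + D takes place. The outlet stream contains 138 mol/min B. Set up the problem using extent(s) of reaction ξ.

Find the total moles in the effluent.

For B: n = n₀ − 2ξ → 138 = 759.8 − 2ξ, giving ξ = 310.9 mol/min.
Outlet amounts (n = n₀ + ν ξ):
  A: 580.2 − 1(310.9) = 269.3
  B: 759.8 − 2(310.9) = 138
  C: 0 + 1(310.9) = 310.9
  D: 0 + 1(310.9) = 310.9
Total out = 269.3 + 138 + 310.9 + 310.9 = 1029 mol/min.

1030 mol/min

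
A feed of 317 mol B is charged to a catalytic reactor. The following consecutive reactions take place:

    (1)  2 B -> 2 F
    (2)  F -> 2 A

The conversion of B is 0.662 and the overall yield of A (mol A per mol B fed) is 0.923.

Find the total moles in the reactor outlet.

Conversion of B: B consumed = 2ξ₁ = 0.662 × 317 → ξ₁ = 104.9 mol.
Yield of A: 2ξ₂ / 317 = 0.923 → ξ₂ = 146.3 mol.
Outlet amounts (n = n₀ + Σ ν·ξ):
  B: 317 − 2(104.9) = 107.1
  F: 0 + 2(104.9) − 1(146.3) = 63.56
  A: 0 + 2(146.3) = 292.6
Total out = 107.1 + 63.56 + 292.6 = 463.3 mol.

463 mol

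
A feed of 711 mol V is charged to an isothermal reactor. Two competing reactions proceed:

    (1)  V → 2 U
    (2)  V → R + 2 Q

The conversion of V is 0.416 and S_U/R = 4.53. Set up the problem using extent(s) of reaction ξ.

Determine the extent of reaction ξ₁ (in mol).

Conversion of V: V consumed = 0.416 × 711 = 295.8 mol = 1ξ₁ + 1ξ₂.
Selectivity: 2ξ₁ / (1ξ₂) = 4.53 → ξ₁ = 2.265 ξ₂.
Substitute: (1·2.265 + 1) ξ₂ = 295.8 → ξ₂ = 90.59 mol, ξ₁ = 205.2 mol.
Outlet amounts (n = n₀ + Σ ν·ξ):
  V: 711 − 1(205.2) − 1(90.59) = 415.2
  U: 0 + 2(205.2) = 410.4
  R: 0 + 1(90.59) = 90.59
  Q: 0 + 2(90.59) = 181.2

ξ₁ = 205 mol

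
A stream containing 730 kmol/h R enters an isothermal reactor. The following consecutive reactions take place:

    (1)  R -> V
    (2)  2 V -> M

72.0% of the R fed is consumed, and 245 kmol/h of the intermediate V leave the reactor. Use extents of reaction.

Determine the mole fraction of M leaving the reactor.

Conversion of R: R consumed = 1ξ₁ = 0.72 × 730 → ξ₁ = 525.6 kmol/h.
V balance: n_V = 0 + 1ξ₁ − 2ξ₂ = 245 → ξ₂ = (1·525.6 − 245)/2 = 140.3 kmol/h.
Outlet amounts (n = n₀ + Σ ν·ξ):
  R: 730 − 1(525.6) = 204.4
  V: 0 + 1(525.6) − 2(140.3) = 245
  M: 0 + 1(140.3) = 140.3
Total out = 589.7 kmol/h; y_M = 140.3 / 589.7 = 0.2379.

0.238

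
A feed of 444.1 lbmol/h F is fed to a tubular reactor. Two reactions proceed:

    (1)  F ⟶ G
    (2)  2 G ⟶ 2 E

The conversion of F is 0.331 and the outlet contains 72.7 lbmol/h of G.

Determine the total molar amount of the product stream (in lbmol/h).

Conversion of F: F consumed = 1ξ₁ = 0.331 × 444.1 → ξ₁ = 147 lbmol/h.
G balance: n_G = 0 + 1ξ₁ − 2ξ₂ = 72.7 → ξ₂ = (1·147 − 72.7)/2 = 37.15 lbmol/h.
Outlet amounts (n = n₀ + Σ ν·ξ):
  F: 444.1 − 1(147) = 297.1
  G: 0 + 1(147) − 2(37.15) = 72.7
  E: 0 + 2(37.15) = 74.3
Total out = 297.1 + 72.7 + 74.3 = 444.1 lbmol/h.

444 lbmol/h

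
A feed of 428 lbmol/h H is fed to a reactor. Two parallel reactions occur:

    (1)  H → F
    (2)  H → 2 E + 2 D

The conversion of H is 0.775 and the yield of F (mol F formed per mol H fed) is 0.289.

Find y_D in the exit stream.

Yield of F: 1ξ₁ / 428 = 0.289 → ξ₁ = 123.7 lbmol/h.
Conversion of H: 1ξ₁ + 1ξ₂ = 0.775 × 428 = 331.7 → ξ₂ = 208 lbmol/h.
Outlet amounts (n = n₀ + Σ ν·ξ):
  H: 428 − 1(123.7) − 1(208) = 96.3
  F: 0 + 1(123.7) = 123.7
  E: 0 + 2(208) = 416
  D: 0 + 2(208) = 416
Total out = 1052 lbmol/h; y_D = 416 / 1052 = 0.3954.

0.395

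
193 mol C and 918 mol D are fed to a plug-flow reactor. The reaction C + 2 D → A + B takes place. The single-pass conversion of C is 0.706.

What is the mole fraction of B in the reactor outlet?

C reacted = 0.706 × 193 = 136.3 mol; ν_C = −1, so ξ = 136.3/1 = 136.3 mol.
Outlet amounts (n = n₀ + ν ξ):
  C: 193 − 1(136.3) = 56.74
  D: 918 − 2(136.3) = 645.5
  A: 0 + 1(136.3) = 136.3
  B: 0 + 1(136.3) = 136.3
Total out = 974.7 mol; y_B = 136.3 / 974.7 = 0.1398.

0.14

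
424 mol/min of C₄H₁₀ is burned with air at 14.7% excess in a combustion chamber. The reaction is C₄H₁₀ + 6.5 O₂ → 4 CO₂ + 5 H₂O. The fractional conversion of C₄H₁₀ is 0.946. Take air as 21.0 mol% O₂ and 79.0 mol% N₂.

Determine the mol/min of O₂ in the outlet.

554 mol/min

Stoichiometric O₂ = 6.5 × 424 = 2756 mol/min; O₂ fed = 2756 × 1.147 = 3161 mol/min.
N₂ fed = 3161 × 79/21 = 11890 mol/min.
Fuel reacted = 0.946 × 424 → ξ = 401.1 mol/min.
Outlet (n = n₀ + ν ξ):
  C₄H₁₀: 424 − 1(401.1) = 22.9
  O₂: 3161 − 6.5(401.1) = 554
  N₂: 11890 (inert)
  CO₂: 0 + 4(401.1) = 1604
  H₂O: 0 + 5(401.1) = 2006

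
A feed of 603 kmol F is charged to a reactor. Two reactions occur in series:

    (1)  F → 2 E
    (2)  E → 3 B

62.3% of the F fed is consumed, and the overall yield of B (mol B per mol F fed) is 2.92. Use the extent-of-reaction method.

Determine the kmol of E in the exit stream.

164 kmol

Conversion of F: F consumed = 1ξ₁ = 0.623 × 603 → ξ₁ = 375.7 kmol.
Yield of B: 3ξ₂ / 603 = 2.92 → ξ₂ = 586.9 kmol.
Outlet amounts (n = n₀ + Σ ν·ξ):
  F: 603 − 1(375.7) = 227.3
  E: 0 + 2(375.7) − 1(586.9) = 164.4
  B: 0 + 3(586.9) = 1761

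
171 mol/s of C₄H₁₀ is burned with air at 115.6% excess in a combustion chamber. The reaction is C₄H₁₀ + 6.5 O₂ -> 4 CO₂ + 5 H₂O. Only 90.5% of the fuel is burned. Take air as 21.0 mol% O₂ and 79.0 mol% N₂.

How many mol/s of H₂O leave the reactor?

774 mol/s

Stoichiometric O₂ = 6.5 × 171 = 1112 mol/s; O₂ fed = 1112 × 2.156 = 2396 mol/s.
N₂ fed = 2396 × 79/21 = 9015 mol/s.
Fuel reacted = 0.905 × 171 → ξ = 154.8 mol/s.
Outlet (n = n₀ + ν ξ):
  C₄H₁₀: 171 − 1(154.8) = 16.25
  O₂: 2396 − 6.5(154.8) = 1390
  N₂: 9015 (inert)
  CO₂: 0 + 4(154.8) = 619
  H₂O: 0 + 5(154.8) = 773.8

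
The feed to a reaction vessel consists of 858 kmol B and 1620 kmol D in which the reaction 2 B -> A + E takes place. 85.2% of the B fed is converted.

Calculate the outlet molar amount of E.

366 kmol

B reacted = 0.852 × 858 = 731 kmol; ν_B = −2, so ξ = 731/2 = 365.5 kmol.
Outlet amounts (n = n₀ + ν ξ):
  B: 858 − 2(365.5) = 127
  A: 0 + 1(365.5) = 365.5
  E: 0 + 1(365.5) = 365.5
  D: 1620 (inert)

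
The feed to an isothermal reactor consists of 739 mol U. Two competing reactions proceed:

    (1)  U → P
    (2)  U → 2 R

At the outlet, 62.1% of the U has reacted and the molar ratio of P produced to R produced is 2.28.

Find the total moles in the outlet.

Conversion of U: U consumed = 0.621 × 739 = 458.9 mol = 1ξ₁ + 1ξ₂.
Selectivity: 1ξ₁ / (2ξ₂) = 2.28 → ξ₁ = 4.56 ξ₂.
Substitute: (1·4.56 + 1) ξ₂ = 458.9 → ξ₂ = 82.54 mol, ξ₁ = 376.4 mol.
Outlet amounts (n = n₀ + Σ ν·ξ):
  U: 739 − 1(376.4) − 1(82.54) = 280.1
  P: 0 + 1(376.4) = 376.4
  R: 0 + 2(82.54) = 165.1
Total out = 280.1 + 376.4 + 165.1 = 821.5 mol.

822 mol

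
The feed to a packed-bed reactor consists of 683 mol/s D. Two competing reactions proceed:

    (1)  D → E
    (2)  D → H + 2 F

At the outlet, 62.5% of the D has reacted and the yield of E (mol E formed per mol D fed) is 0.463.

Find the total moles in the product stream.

904 mol/s

Yield of E: 1ξ₁ / 683 = 0.463 → ξ₁ = 316.2 mol/s.
Conversion of D: 1ξ₁ + 1ξ₂ = 0.625 × 683 = 426.9 → ξ₂ = 110.6 mol/s.
Outlet amounts (n = n₀ + Σ ν·ξ):
  D: 683 − 1(316.2) − 1(110.6) = 256.1
  E: 0 + 1(316.2) = 316.2
  H: 0 + 1(110.6) = 110.6
  F: 0 + 2(110.6) = 221.3
Total out = 256.1 + 316.2 + 110.6 + 221.3 = 904.3 mol/s.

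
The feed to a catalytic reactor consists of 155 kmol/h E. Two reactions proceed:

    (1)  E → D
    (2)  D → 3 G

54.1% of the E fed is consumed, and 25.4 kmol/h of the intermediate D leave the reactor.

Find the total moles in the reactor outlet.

Conversion of E: E consumed = 1ξ₁ = 0.541 × 155 → ξ₁ = 83.86 kmol/h.
D balance: n_D = 0 + 1ξ₁ − 1ξ₂ = 25.4 → ξ₂ = (1·83.86 − 25.4)/1 = 58.46 kmol/h.
Outlet amounts (n = n₀ + Σ ν·ξ):
  E: 155 − 1(83.86) = 71.14
  D: 0 + 1(83.86) − 1(58.46) = 25.4
  G: 0 + 3(58.46) = 175.4
Total out = 71.14 + 25.4 + 175.4 = 271.9 kmol/h.

272 kmol/h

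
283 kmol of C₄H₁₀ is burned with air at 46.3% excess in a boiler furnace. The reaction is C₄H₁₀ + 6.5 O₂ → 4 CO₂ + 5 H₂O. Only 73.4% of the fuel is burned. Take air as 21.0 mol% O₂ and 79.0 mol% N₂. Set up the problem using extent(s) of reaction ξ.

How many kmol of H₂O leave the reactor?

1040 kmol

Stoichiometric O₂ = 6.5 × 283 = 1840 kmol; O₂ fed = 1840 × 1.463 = 2691 kmol.
N₂ fed = 2691 × 79/21 = 10120 kmol.
Fuel reacted = 0.734 × 283 → ξ = 207.7 kmol.
Outlet (n = n₀ + ν ξ):
  C₄H₁₀: 283 − 1(207.7) = 75.28
  O₂: 2691 − 6.5(207.7) = 1341
  N₂: 10120 (inert)
  CO₂: 0 + 4(207.7) = 830.9
  H₂O: 0 + 5(207.7) = 1039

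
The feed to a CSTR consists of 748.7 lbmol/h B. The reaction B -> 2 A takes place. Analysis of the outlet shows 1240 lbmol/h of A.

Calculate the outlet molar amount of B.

For A: n = n₀ + 2ξ → 1240 = 0 + 2ξ, giving ξ = 620 lbmol/h.
Outlet amounts (n = n₀ + ν ξ):
  B: 748.7 − 1(620) = 128.7
  A: 0 + 2(620) = 1240

129 lbmol/h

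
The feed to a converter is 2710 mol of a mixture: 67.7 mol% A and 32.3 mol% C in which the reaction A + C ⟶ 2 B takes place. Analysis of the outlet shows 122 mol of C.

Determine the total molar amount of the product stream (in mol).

For C: n = n₀ − 1ξ → 122 = 875.3 − 1ξ, giving ξ = 753.3 mol.
Outlet amounts (n = n₀ + ν ξ):
  A: 1835 − 1(753.3) = 1081
  C: 875.3 − 1(753.3) = 122
  B: 0 + 2(753.3) = 1507
Total out = 1081 + 122 + 1507 = 2710 mol.

2710 mol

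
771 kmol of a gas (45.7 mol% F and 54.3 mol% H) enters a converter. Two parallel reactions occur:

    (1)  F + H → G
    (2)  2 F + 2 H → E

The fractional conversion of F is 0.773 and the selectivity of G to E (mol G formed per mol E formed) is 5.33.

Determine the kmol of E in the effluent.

Conversion of F: F consumed = 0.773 × 352.3 = 272.4 kmol = 1ξ₁ + 2ξ₂.
Selectivity: 1ξ₁ / (1ξ₂) = 5.33 → ξ₁ = 5.33 ξ₂.
Substitute: (1·5.33 + 2) ξ₂ = 272.4 → ξ₂ = 37.16 kmol, ξ₁ = 198 kmol.
Outlet amounts (n = n₀ + Σ ν·ξ):
  F: 352.3 − 1(198) − 2(37.16) = 79.98
  H: 418.7 − 1(198) − 2(37.16) = 146.3
  G: 0 + 1(198) = 198
  E: 0 + 1(37.16) = 37.16

37.2 kmol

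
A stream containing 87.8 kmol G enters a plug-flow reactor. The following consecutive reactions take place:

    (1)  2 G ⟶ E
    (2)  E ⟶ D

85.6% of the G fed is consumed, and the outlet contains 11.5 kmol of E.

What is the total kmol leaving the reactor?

50.2 kmol

Conversion of G: G consumed = 2ξ₁ = 0.856 × 87.8 → ξ₁ = 37.58 kmol.
E balance: n_E = 0 + 1ξ₁ − 1ξ₂ = 11.5 → ξ₂ = (1·37.58 − 11.5)/1 = 26.08 kmol.
Outlet amounts (n = n₀ + Σ ν·ξ):
  G: 87.8 − 2(37.58) = 12.64
  E: 0 + 1(37.58) − 1(26.08) = 11.5
  D: 0 + 1(26.08) = 26.08
Total out = 12.64 + 11.5 + 26.08 = 50.22 kmol.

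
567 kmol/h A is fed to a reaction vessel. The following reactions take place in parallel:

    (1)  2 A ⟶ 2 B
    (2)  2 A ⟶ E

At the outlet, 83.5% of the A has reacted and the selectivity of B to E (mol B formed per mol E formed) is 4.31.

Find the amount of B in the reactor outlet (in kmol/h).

323 kmol/h

Conversion of A: A consumed = 0.835 × 567 = 473.4 kmol/h = 2ξ₁ + 2ξ₂.
Selectivity: 2ξ₁ / (1ξ₂) = 4.31 → ξ₁ = 2.155 ξ₂.
Substitute: (2·2.155 + 2) ξ₂ = 473.4 → ξ₂ = 75.03 kmol/h, ξ₁ = 161.7 kmol/h.
Outlet amounts (n = n₀ + Σ ν·ξ):
  A: 567 − 2(161.7) − 2(75.03) = 93.56
  B: 0 + 2(161.7) = 323.4
  E: 0 + 1(75.03) = 75.03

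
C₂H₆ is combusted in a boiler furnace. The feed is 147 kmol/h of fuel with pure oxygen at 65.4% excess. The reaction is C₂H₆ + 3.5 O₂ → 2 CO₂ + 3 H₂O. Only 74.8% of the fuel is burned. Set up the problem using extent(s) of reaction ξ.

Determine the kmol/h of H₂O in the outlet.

330 kmol/h

Stoichiometric O₂ = 3.5 × 147 = 514.5 kmol/h; O₂ fed = 514.5 × 1.654 = 851 kmol/h.
Fuel reacted = 0.748 × 147 → ξ = 110 kmol/h.
Outlet (n = n₀ + ν ξ):
  C₂H₆: 147 − 1(110) = 37.04
  O₂: 851 − 3.5(110) = 466.1
  CO₂: 0 + 2(110) = 219.9
  H₂O: 0 + 3(110) = 329.9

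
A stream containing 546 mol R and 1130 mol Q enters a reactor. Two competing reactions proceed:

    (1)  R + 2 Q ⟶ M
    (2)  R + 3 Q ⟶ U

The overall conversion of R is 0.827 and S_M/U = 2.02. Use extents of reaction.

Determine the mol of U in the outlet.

Conversion of R: R consumed = 0.827 × 546 = 451.5 mol = 1ξ₁ + 1ξ₂.
Selectivity: 1ξ₁ / (1ξ₂) = 2.02 → ξ₁ = 2.02 ξ₂.
Substitute: (1·2.02 + 1) ξ₂ = 451.5 → ξ₂ = 149.5 mol, ξ₁ = 302 mol.
Outlet amounts (n = n₀ + Σ ν·ξ):
  R: 546 − 1(302) − 1(149.5) = 94.46
  Q: 1130 − 2(302) − 3(149.5) = 77.4
  M: 0 + 1(302) = 302
  U: 0 + 1(149.5) = 149.5

150 mol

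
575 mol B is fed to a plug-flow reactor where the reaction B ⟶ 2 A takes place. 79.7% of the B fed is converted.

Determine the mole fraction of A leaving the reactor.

0.887

B reacted = 0.797 × 575 = 458.3 mol; ν_B = −1, so ξ = 458.3/1 = 458.3 mol.
Outlet amounts (n = n₀ + ν ξ):
  B: 575 − 1(458.3) = 116.7
  A: 0 + 2(458.3) = 916.6
Total out = 1033 mol; y_A = 916.6 / 1033 = 0.887.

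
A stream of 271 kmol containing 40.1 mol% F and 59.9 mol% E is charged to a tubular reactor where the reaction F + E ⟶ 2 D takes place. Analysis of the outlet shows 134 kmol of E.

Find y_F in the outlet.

For E: n = n₀ − 1ξ → 134 = 162.3 − 1ξ, giving ξ = 28.33 kmol.
Outlet amounts (n = n₀ + ν ξ):
  F: 108.7 − 1(28.33) = 80.34
  E: 162.3 − 1(28.33) = 134
  D: 0 + 2(28.33) = 56.66
Total out = 271 kmol; y_F = 80.34 / 271 = 0.2965.

0.296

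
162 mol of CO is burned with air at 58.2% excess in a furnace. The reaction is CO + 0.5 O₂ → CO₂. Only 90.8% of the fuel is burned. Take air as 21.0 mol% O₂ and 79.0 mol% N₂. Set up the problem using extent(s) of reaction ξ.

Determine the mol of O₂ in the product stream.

54.6 mol

Stoichiometric O₂ = 0.5 × 162 = 81 mol; O₂ fed = 81 × 1.582 = 128.1 mol.
N₂ fed = 128.1 × 79/21 = 482.1 mol.
Fuel reacted = 0.908 × 162 → ξ = 147.1 mol.
Outlet (n = n₀ + ν ξ):
  CO: 162 − 1(147.1) = 14.9
  O₂: 128.1 − 0.5(147.1) = 54.59
  N₂: 482.1 (inert)
  CO₂: 0 + 1(147.1) = 147.1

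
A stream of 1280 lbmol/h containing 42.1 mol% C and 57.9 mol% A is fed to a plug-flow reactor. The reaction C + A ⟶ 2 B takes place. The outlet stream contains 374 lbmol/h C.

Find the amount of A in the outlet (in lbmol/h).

For C: n = n₀ − 1ξ → 374 = 538.9 − 1ξ, giving ξ = 164.9 lbmol/h.
Outlet amounts (n = n₀ + ν ξ):
  C: 538.9 − 1(164.9) = 374
  A: 741.1 − 1(164.9) = 576.2
  B: 0 + 2(164.9) = 329.8

576 lbmol/h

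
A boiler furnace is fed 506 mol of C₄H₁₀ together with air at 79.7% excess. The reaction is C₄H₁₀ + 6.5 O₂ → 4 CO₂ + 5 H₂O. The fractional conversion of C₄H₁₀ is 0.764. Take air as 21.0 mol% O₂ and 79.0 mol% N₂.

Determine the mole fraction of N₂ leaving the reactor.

0.761

Stoichiometric O₂ = 6.5 × 506 = 3289 mol; O₂ fed = 3289 × 1.797 = 5910 mol.
N₂ fed = 5910 × 79/21 = 22230 mol.
Fuel reacted = 0.764 × 506 → ξ = 386.6 mol.
Outlet (n = n₀ + ν ξ):
  C₄H₁₀: 506 − 1(386.6) = 119.4
  O₂: 5910 − 6.5(386.6) = 3398
  N₂: 22230 (inert)
  CO₂: 0 + 4(386.6) = 1546
  H₂O: 0 + 5(386.6) = 1933
Total out = 29230 mol; y_N₂ = 22230 / 29230 = 0.7607.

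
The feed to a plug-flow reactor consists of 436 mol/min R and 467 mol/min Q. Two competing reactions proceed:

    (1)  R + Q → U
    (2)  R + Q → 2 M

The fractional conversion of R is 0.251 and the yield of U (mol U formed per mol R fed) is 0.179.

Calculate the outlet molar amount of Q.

Yield of U: 1ξ₁ / 436 = 0.179 → ξ₁ = 78.04 mol/min.
Conversion of R: 1ξ₁ + 1ξ₂ = 0.251 × 436 = 109.4 → ξ₂ = 31.39 mol/min.
Outlet amounts (n = n₀ + Σ ν·ξ):
  R: 436 − 1(78.04) − 1(31.39) = 326.6
  Q: 467 − 1(78.04) − 1(31.39) = 357.6
  U: 0 + 1(78.04) = 78.04
  M: 0 + 2(31.39) = 62.78

358 mol/min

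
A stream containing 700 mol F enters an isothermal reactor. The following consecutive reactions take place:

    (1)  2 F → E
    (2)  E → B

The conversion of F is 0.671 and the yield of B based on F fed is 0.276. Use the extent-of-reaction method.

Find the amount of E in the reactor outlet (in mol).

Conversion of F: F consumed = 2ξ₁ = 0.671 × 700 → ξ₁ = 234.9 mol.
Yield of B: 1ξ₂ / 700 = 0.276 → ξ₂ = 193.2 mol.
Outlet amounts (n = n₀ + Σ ν·ξ):
  F: 700 − 2(234.9) = 230.3
  E: 0 + 1(234.9) − 1(193.2) = 41.65
  B: 0 + 1(193.2) = 193.2

41.7 mol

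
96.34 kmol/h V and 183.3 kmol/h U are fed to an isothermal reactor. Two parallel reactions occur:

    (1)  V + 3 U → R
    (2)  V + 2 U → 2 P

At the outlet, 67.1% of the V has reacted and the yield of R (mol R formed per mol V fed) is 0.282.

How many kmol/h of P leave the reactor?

Yield of R: 1ξ₁ / 96.34 = 0.282 → ξ₁ = 27.17 kmol/h.
Conversion of V: 1ξ₁ + 1ξ₂ = 0.671 × 96.34 = 64.64 → ξ₂ = 37.48 kmol/h.
Outlet amounts (n = n₀ + Σ ν·ξ):
  V: 96.34 − 1(27.17) − 1(37.48) = 31.7
  U: 183.3 − 3(27.17) − 2(37.48) = 26.84
  R: 0 + 1(27.17) = 27.17
  P: 0 + 2(37.48) = 74.95

75 kmol/h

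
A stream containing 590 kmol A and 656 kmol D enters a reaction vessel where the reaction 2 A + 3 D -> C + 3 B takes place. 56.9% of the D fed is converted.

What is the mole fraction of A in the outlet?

0.304

D reacted = 0.569 × 656 = 373.3 kmol; ν_D = −3, so ξ = 373.3/3 = 124.4 kmol.
Outlet amounts (n = n₀ + ν ξ):
  A: 590 − 2(124.4) = 341.2
  D: 656 − 3(124.4) = 282.7
  C: 0 + 1(124.4) = 124.4
  B: 0 + 3(124.4) = 373.3
Total out = 1122 kmol; y_A = 341.2 / 1122 = 0.3042.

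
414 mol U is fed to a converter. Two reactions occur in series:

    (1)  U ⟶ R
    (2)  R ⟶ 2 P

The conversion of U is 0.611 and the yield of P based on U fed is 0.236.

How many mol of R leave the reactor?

204 mol

Conversion of U: U consumed = 1ξ₁ = 0.611 × 414 → ξ₁ = 253 mol.
Yield of P: 2ξ₂ / 414 = 0.236 → ξ₂ = 48.85 mol.
Outlet amounts (n = n₀ + Σ ν·ξ):
  U: 414 − 1(253) = 161
  R: 0 + 1(253) − 1(48.85) = 204.1
  P: 0 + 2(48.85) = 97.7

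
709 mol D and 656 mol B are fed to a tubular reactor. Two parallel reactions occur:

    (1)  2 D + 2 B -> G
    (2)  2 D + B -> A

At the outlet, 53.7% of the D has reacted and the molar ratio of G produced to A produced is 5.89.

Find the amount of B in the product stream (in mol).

Conversion of D: D consumed = 0.537 × 709 = 380.7 mol = 2ξ₁ + 2ξ₂.
Selectivity: 1ξ₁ / (1ξ₂) = 5.89 → ξ₁ = 5.89 ξ₂.
Substitute: (2·5.89 + 2) ξ₂ = 380.7 → ξ₂ = 27.63 mol, ξ₁ = 162.7 mol.
Outlet amounts (n = n₀ + Σ ν·ξ):
  D: 709 − 2(162.7) − 2(27.63) = 328.3
  B: 656 − 2(162.7) − 1(27.63) = 302.9
  G: 0 + 1(162.7) = 162.7
  A: 0 + 1(27.63) = 27.63

303 mol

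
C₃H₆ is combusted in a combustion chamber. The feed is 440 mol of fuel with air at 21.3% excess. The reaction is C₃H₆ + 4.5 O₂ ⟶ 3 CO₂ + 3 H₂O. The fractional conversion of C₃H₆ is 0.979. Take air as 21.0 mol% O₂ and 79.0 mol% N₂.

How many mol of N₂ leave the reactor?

9040 mol

Stoichiometric O₂ = 4.5 × 440 = 1980 mol; O₂ fed = 1980 × 1.213 = 2402 mol.
N₂ fed = 2402 × 79/21 = 9035 mol.
Fuel reacted = 0.979 × 440 → ξ = 430.8 mol.
Outlet (n = n₀ + ν ξ):
  C₃H₆: 440 − 1(430.8) = 9.24
  O₂: 2402 − 4.5(430.8) = 463.3
  N₂: 9035 (inert)
  CO₂: 0 + 3(430.8) = 1292
  H₂O: 0 + 3(430.8) = 1292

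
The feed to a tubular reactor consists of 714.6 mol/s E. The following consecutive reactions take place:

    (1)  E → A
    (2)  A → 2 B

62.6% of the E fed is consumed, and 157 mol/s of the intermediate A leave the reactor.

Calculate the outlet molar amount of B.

581 mol/s

Conversion of E: E consumed = 1ξ₁ = 0.626 × 714.6 → ξ₁ = 447.3 mol/s.
A balance: n_A = 0 + 1ξ₁ − 1ξ₂ = 157 → ξ₂ = (1·447.3 − 157)/1 = 290.3 mol/s.
Outlet amounts (n = n₀ + Σ ν·ξ):
  E: 714.6 − 1(447.3) = 267.3
  A: 0 + 1(447.3) − 1(290.3) = 157
  B: 0 + 2(290.3) = 580.7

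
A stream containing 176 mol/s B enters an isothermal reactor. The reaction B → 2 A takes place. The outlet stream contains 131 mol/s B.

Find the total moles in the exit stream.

221 mol/s

For B: n = n₀ − 1ξ → 131 = 176 − 1ξ, giving ξ = 45 mol/s.
Outlet amounts (n = n₀ + ν ξ):
  B: 176 − 1(45) = 131
  A: 0 + 2(45) = 90
Total out = 131 + 90 = 221 mol/s.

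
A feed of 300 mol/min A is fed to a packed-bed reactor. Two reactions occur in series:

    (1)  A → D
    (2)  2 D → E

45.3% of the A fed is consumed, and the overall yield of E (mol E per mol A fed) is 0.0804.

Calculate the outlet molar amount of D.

Conversion of A: A consumed = 1ξ₁ = 0.453 × 300 → ξ₁ = 135.9 mol/min.
Yield of E: 1ξ₂ / 300 = 0.0804 → ξ₂ = 24.12 mol/min.
Outlet amounts (n = n₀ + Σ ν·ξ):
  A: 300 − 1(135.9) = 164.1
  D: 0 + 1(135.9) − 2(24.12) = 87.66
  E: 0 + 1(24.12) = 24.12

87.7 mol/min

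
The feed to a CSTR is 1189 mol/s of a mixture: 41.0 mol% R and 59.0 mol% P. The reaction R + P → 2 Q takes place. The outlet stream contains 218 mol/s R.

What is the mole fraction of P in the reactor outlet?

For R: n = n₀ − 1ξ → 218 = 487.5 − 1ξ, giving ξ = 269.5 mol/s.
Outlet amounts (n = n₀ + ν ξ):
  R: 487.5 − 1(269.5) = 218
  P: 701.5 − 1(269.5) = 432
  Q: 0 + 2(269.5) = 539
Total out = 1189 mol/s; y_P = 432 / 1189 = 0.3633.

0.363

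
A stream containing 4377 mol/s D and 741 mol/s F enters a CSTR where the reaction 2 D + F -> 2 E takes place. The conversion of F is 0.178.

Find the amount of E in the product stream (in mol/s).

264 mol/s

F reacted = 0.178 × 741 = 131.9 mol/s; ν_F = −1, so ξ = 131.9/1 = 131.9 mol/s.
Outlet amounts (n = n₀ + ν ξ):
  D: 4377 − 2(131.9) = 4113
  F: 741 − 1(131.9) = 609.1
  E: 0 + 2(131.9) = 263.8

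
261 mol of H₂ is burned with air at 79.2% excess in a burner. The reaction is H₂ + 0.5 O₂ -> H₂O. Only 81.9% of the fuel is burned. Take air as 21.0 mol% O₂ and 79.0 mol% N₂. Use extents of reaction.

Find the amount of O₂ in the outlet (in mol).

127 mol

Stoichiometric O₂ = 0.5 × 261 = 130.5 mol; O₂ fed = 130.5 × 1.792 = 233.9 mol.
N₂ fed = 233.9 × 79/21 = 879.7 mol.
Fuel reacted = 0.819 × 261 → ξ = 213.8 mol.
Outlet (n = n₀ + ν ξ):
  H₂: 261 − 1(213.8) = 47.24
  O₂: 233.9 − 0.5(213.8) = 127
  N₂: 879.7 (inert)
  H₂O: 0 + 1(213.8) = 213.8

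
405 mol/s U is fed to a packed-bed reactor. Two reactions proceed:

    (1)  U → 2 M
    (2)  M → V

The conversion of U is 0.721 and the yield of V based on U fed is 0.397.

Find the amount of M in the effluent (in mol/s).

Conversion of U: U consumed = 1ξ₁ = 0.721 × 405 → ξ₁ = 292 mol/s.
Yield of V: 1ξ₂ / 405 = 0.397 → ξ₂ = 160.8 mol/s.
Outlet amounts (n = n₀ + Σ ν·ξ):
  U: 405 − 1(292) = 113
  M: 0 + 2(292) − 1(160.8) = 423.2
  V: 0 + 1(160.8) = 160.8

423 mol/s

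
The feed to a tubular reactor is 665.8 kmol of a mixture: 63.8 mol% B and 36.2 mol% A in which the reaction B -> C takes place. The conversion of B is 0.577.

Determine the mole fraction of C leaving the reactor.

B reacted = 0.577 × 424.8 = 245.1 kmol; ν_B = −1, so ξ = 245.1/1 = 245.1 kmol.
Outlet amounts (n = n₀ + ν ξ):
  B: 424.8 − 1(245.1) = 179.7
  C: 0 + 1(245.1) = 245.1
  A: 241 (inert)
Total out = 665.8 kmol; y_C = 245.1 / 665.8 = 0.3681.

0.368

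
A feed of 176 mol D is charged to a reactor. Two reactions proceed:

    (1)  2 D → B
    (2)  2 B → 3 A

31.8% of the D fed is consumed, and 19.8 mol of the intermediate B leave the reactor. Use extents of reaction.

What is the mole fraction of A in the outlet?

Conversion of D: D consumed = 2ξ₁ = 0.318 × 176 → ξ₁ = 27.98 mol.
B balance: n_B = 0 + 1ξ₁ − 2ξ₂ = 19.8 → ξ₂ = (1·27.98 − 19.8)/2 = 4.092 mol.
Outlet amounts (n = n₀ + Σ ν·ξ):
  D: 176 − 2(27.98) = 120
  B: 0 + 1(27.98) − 2(4.092) = 19.8
  A: 0 + 3(4.092) = 12.28
Total out = 152.1 mol; y_A = 12.28 / 152.1 = 0.08071.

0.0807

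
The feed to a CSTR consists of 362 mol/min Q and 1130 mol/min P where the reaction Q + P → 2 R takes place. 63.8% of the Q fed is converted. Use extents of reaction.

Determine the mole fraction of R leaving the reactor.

0.31

Q reacted = 0.638 × 362 = 231 mol/min; ν_Q = −1, so ξ = 231/1 = 231 mol/min.
Outlet amounts (n = n₀ + ν ξ):
  Q: 362 − 1(231) = 131
  P: 1130 − 1(231) = 899
  R: 0 + 2(231) = 461.9
Total out = 1492 mol/min; y_R = 461.9 / 1492 = 0.3096.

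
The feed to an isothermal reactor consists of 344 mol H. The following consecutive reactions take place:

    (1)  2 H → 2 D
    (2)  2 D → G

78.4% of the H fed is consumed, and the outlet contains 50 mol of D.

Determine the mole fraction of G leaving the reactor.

0.469

Conversion of H: H consumed = 2ξ₁ = 0.784 × 344 → ξ₁ = 134.8 mol.
D balance: n_D = 0 + 2ξ₁ − 2ξ₂ = 50 → ξ₂ = (2·134.8 − 50)/2 = 109.8 mol.
Outlet amounts (n = n₀ + Σ ν·ξ):
  H: 344 − 2(134.8) = 74.3
  D: 0 + 2(134.8) − 2(109.8) = 50
  G: 0 + 1(109.8) = 109.8
Total out = 234.2 mol; y_G = 109.8 / 234.2 = 0.4691.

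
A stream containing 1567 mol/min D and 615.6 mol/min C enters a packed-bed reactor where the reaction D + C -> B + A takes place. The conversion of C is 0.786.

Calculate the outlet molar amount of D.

1080 mol/min

C reacted = 0.786 × 615.6 = 483.9 mol/min; ν_C = −1, so ξ = 483.9/1 = 483.9 mol/min.
Outlet amounts (n = n₀ + ν ξ):
  D: 1567 − 1(483.9) = 1083
  C: 615.6 − 1(483.9) = 131.7
  B: 0 + 1(483.9) = 483.9
  A: 0 + 1(483.9) = 483.9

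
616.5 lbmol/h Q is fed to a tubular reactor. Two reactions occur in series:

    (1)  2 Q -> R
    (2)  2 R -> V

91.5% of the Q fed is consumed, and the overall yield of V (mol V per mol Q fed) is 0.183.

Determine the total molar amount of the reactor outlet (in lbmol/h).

222 lbmol/h

Conversion of Q: Q consumed = 2ξ₁ = 0.915 × 616.5 → ξ₁ = 282 lbmol/h.
Yield of V: 1ξ₂ / 616.5 = 0.183 → ξ₂ = 112.8 lbmol/h.
Outlet amounts (n = n₀ + Σ ν·ξ):
  Q: 616.5 − 2(282) = 52.4
  R: 0 + 1(282) − 2(112.8) = 56.41
  V: 0 + 1(112.8) = 112.8
Total out = 52.4 + 56.41 + 112.8 = 221.6 lbmol/h.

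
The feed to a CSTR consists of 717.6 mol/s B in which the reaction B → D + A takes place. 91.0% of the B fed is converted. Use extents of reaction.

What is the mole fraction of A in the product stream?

0.476

B reacted = 0.91 × 717.6 = 653 mol/s; ν_B = −1, so ξ = 653/1 = 653 mol/s.
Outlet amounts (n = n₀ + ν ξ):
  B: 717.6 − 1(653) = 64.58
  D: 0 + 1(653) = 653
  A: 0 + 1(653) = 653
Total out = 1371 mol/s; y_A = 653 / 1371 = 0.4764.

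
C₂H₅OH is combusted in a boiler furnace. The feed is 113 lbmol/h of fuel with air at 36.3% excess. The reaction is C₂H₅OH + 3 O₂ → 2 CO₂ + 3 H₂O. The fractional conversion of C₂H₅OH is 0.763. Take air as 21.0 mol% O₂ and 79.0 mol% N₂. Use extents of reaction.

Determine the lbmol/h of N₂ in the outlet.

Stoichiometric O₂ = 3 × 113 = 339 lbmol/h; O₂ fed = 339 × 1.363 = 462.1 lbmol/h.
N₂ fed = 462.1 × 79/21 = 1738 lbmol/h.
Fuel reacted = 0.763 × 113 → ξ = 86.22 lbmol/h.
Outlet (n = n₀ + ν ξ):
  C₂H₅OH: 113 − 1(86.22) = 26.78
  O₂: 462.1 − 3(86.22) = 203.4
  N₂: 1738 (inert)
  CO₂: 0 + 2(86.22) = 172.4
  H₂O: 0 + 3(86.22) = 258.7

1740 lbmol/h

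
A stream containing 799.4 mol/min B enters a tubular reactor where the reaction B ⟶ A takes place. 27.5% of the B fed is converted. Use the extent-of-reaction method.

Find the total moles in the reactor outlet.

799 mol/min

B reacted = 0.275 × 799.4 = 219.8 mol/min; ν_B = −1, so ξ = 219.8/1 = 219.8 mol/min.
Outlet amounts (n = n₀ + ν ξ):
  B: 799.4 − 1(219.8) = 579.6
  A: 0 + 1(219.8) = 219.8
Total out = 579.6 + 219.8 = 799.4 mol/min.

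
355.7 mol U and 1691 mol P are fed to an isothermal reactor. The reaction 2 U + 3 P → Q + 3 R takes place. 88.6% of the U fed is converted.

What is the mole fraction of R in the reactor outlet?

U reacted = 0.886 × 355.7 = 315.2 mol; ν_U = −2, so ξ = 315.2/2 = 157.6 mol.
Outlet amounts (n = n₀ + ν ξ):
  U: 355.7 − 2(157.6) = 40.55
  P: 1691 − 3(157.6) = 1218
  Q: 0 + 1(157.6) = 157.6
  R: 0 + 3(157.6) = 472.7
Total out = 1889 mol; y_R = 472.7 / 1889 = 0.2502.

0.25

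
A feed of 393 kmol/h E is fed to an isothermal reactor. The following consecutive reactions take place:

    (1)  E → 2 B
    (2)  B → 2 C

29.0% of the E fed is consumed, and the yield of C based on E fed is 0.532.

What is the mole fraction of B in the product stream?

0.202

Conversion of E: E consumed = 1ξ₁ = 0.29 × 393 → ξ₁ = 114 kmol/h.
Yield of C: 2ξ₂ / 393 = 0.532 → ξ₂ = 104.5 kmol/h.
Outlet amounts (n = n₀ + Σ ν·ξ):
  E: 393 − 1(114) = 279
  B: 0 + 2(114) − 1(104.5) = 123.4
  C: 0 + 2(104.5) = 209.1
Total out = 611.5 kmol/h; y_B = 123.4 / 611.5 = 0.2018.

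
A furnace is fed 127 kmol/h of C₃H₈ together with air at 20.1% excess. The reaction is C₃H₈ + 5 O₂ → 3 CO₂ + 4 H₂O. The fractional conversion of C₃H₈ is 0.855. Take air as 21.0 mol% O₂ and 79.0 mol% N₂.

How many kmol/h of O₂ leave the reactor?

Stoichiometric O₂ = 5 × 127 = 635 kmol/h; O₂ fed = 635 × 1.201 = 762.6 kmol/h.
N₂ fed = 762.6 × 79/21 = 2869 kmol/h.
Fuel reacted = 0.855 × 127 → ξ = 108.6 kmol/h.
Outlet (n = n₀ + ν ξ):
  C₃H₈: 127 − 1(108.6) = 18.42
  O₂: 762.6 − 5(108.6) = 219.7
  N₂: 2869 (inert)
  CO₂: 0 + 3(108.6) = 325.8
  H₂O: 0 + 4(108.6) = 434.3

220 kmol/h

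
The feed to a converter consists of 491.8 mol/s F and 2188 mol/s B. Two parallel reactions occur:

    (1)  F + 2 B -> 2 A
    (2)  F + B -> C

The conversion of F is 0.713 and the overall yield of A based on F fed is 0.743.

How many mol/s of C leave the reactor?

168 mol/s

Yield of A: 2ξ₁ / 491.8 = 0.743 → ξ₁ = 182.7 mol/s.
Conversion of F: 1ξ₁ + 1ξ₂ = 0.713 × 491.8 = 350.7 → ξ₂ = 167.9 mol/s.
Outlet amounts (n = n₀ + Σ ν·ξ):
  F: 491.8 − 1(182.7) − 1(167.9) = 141.1
  B: 2188 − 2(182.7) − 1(167.9) = 1655
  A: 0 + 2(182.7) = 365.4
  C: 0 + 1(167.9) = 167.9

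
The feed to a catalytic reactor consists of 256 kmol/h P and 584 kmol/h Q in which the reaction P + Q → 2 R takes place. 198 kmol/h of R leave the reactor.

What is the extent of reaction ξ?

For R: n = n₀ + 2ξ → 198 = 0 + 2ξ, giving ξ = 99 kmol/h.
Outlet amounts (n = n₀ + ν ξ):
  P: 256 − 1(99) = 157
  Q: 584 − 1(99) = 485
  R: 0 + 2(99) = 198

ξ = 99 kmol/h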